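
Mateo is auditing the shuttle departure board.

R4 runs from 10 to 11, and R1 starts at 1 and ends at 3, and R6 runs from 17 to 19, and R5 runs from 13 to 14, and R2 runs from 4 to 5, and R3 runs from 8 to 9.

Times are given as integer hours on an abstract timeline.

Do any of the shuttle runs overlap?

No

Sorted by start: R1, R2, R3, R4, R5, R6.
R2 starts after R1 ends, so R1 has no further overlaps.
R3 starts after R2 ends, so R2 has no further overlaps.
R4 starts after R3 ends, so R3 has no further overlaps.
R5 starts after R4 ends, so R4 has no further overlaps.
R6 starts after R5 ends.
Every pair is clear; the schedule has no overlaps.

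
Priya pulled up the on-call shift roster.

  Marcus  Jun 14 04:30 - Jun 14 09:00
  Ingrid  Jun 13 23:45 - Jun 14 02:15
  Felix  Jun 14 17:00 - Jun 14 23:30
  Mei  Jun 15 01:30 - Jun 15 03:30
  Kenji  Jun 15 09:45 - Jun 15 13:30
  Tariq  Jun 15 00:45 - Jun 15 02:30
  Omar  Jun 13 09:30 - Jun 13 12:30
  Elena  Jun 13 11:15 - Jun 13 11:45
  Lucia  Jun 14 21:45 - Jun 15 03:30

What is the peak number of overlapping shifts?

Walk through starts and ends in time order (an end at T is processed before a start at T):
Jun 13 09:30 start Omar → 1
Jun 13 11:15 start Elena → 2
Jun 13 11:45 end Elena → 1
Jun 13 12:30 end Omar → 0
Jun 13 23:45 start Ingrid → 1
Jun 14 02:15 end Ingrid → 0
Jun 14 04:30 start Marcus → 1
Jun 14 09:00 end Marcus → 0
Jun 14 17:00 start Felix → 1
Jun 14 21:45 start Lucia → 2
Jun 14 23:30 end Felix → 1
Jun 15 00:45 start Tariq → 2
Jun 15 01:30 start Mei → 3
Jun 15 02:30 end Tariq → 2
Jun 15 03:30 end Lucia → 1
Jun 15 03:30 end Mei → 0
Jun 15 09:45 start Kenji → 1
Jun 15 13:30 end Kenji → 0
Peak is 3, at Jun 15 01:30 (Lucia, Mei, Tariq).

3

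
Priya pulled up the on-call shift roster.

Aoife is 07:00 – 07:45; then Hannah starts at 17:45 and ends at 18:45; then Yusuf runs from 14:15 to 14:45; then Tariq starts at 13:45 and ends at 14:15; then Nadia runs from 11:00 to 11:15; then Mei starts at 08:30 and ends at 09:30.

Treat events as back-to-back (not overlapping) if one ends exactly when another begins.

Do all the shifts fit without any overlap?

Yes

Two intervals overlap when each starts before the other ends.
Sorted by start: Aoife, Mei, Nadia, Tariq, Yusuf, Hannah.
Mei starts after Aoife ends, so Aoife has no further overlaps.
Nadia starts after Mei ends, so Mei has no further overlaps.
Tariq starts after Nadia ends, so Nadia has no further overlaps.
Yusuf starts exactly when Tariq ends (back-to-back, no overlap), so Tariq has no further overlaps.
Hannah starts after Yusuf ends.
Every pair is clear; the schedule has no overlaps.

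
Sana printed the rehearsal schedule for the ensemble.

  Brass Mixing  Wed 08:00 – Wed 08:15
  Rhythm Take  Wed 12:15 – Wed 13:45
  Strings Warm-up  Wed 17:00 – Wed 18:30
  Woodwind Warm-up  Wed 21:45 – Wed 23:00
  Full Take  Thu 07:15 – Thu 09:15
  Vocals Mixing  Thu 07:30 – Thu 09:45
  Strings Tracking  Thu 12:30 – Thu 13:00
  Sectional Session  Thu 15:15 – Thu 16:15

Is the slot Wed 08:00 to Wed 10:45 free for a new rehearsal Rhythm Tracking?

Brass Mixing: starts Wed 08:00 before Rhythm Tracking ends Wed 10:45, and ends Wed 08:15 after Rhythm Tracking starts Wed 08:00 → overlap.
Rhythm Take: starts Wed 12:15 at or after Rhythm Tracking ends Wed 10:45 → clear.
Strings Warm-up: starts Wed 17:00 at or after Rhythm Tracking ends Wed 10:45 → clear.
Woodwind Warm-up: starts Wed 21:45 at or after Rhythm Tracking ends Wed 10:45 → clear.
Full Take: starts Thu 07:15 at or after Rhythm Tracking ends Wed 10:45 → clear.
Vocals Mixing: starts Thu 07:30 at or after Rhythm Tracking ends Wed 10:45 → clear.
Strings Tracking: starts Thu 12:30 at or after Rhythm Tracking ends Wed 10:45 → clear.
Sectional Session: starts Thu 15:15 at or after Rhythm Tracking ends Wed 10:45 → clear.
Rhythm Tracking overlaps Brass Mixing.

No — it overlaps Brass Mixing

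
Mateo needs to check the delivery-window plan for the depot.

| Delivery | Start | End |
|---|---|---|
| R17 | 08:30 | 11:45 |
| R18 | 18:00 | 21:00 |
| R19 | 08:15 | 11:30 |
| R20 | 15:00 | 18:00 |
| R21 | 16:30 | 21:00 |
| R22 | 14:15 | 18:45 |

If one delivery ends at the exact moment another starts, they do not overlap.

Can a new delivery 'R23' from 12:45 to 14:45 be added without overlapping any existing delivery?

R19: ends 11:30 at or before R23 starts 12:45 → clear.
R17: ends 11:45 at or before R23 starts 12:45 → clear.
R22: starts 14:15 before R23 ends 14:45, and ends 18:45 after R23 starts 12:45 → overlap.
R20: starts 15:00 at or after R23 ends 14:45 → clear.
R21: starts 16:30 at or after R23 ends 14:45 → clear.
R18: starts 18:00 at or after R23 ends 14:45 → clear.
R23 overlaps R22.

No — it overlaps R22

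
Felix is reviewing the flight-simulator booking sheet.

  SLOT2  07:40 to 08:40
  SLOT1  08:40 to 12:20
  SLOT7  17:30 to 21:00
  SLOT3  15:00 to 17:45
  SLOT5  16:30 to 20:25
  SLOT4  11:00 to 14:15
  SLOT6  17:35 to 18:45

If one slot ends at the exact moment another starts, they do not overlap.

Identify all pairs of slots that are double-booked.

Check each pair: they overlap iff neither finishes before the other starts.
Sorted by start: SLOT2, SLOT1, SLOT4, SLOT3, SLOT5, SLOT7, SLOT6.
SLOT1 starts exactly when SLOT2 ends (back-to-back, no overlap), so nothing later overlaps SLOT2 either.
SLOT4 starts before SLOT1 ends → SLOT1 and SLOT4 overlap.
SLOT3 starts after SLOT1 ends, so nothing later overlaps SLOT1 either.
SLOT3 starts after SLOT4 ends, so nothing later overlaps SLOT4 either.
SLOT5 starts before SLOT3 ends → SLOT3 and SLOT5 overlap.
SLOT7 starts before SLOT3 ends → SLOT3 and SLOT7 overlap.
SLOT6 starts before SLOT3 ends → SLOT3 and SLOT6 overlap.
SLOT7 starts before SLOT5 ends → SLOT5 and SLOT7 overlap.
SLOT6 starts before SLOT5 ends → SLOT5 and SLOT6 overlap.
SLOT6 starts before SLOT7 ends → SLOT7 and SLOT6 overlap.

SLOT1 & SLOT4, SLOT3 & SLOT5, SLOT3 & SLOT6, SLOT3 & SLOT7, SLOT5 & SLOT6, SLOT5 & SLOT7, SLOT6 & SLOT7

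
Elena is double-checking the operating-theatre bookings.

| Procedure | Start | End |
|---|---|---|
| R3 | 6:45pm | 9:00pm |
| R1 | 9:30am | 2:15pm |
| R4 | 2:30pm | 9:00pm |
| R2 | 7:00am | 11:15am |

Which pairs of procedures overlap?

Sorted by start: R2, R1, R4, R3.
R1 starts before R2 ends → R2 and R1 overlap.
R4 starts after R2 ends; R2 is clear from here.
R4 starts after R1 ends; R1 is clear from here.
R3 starts before R4 ends → R4 and R3 overlap.

R1 & R2, R3 & R4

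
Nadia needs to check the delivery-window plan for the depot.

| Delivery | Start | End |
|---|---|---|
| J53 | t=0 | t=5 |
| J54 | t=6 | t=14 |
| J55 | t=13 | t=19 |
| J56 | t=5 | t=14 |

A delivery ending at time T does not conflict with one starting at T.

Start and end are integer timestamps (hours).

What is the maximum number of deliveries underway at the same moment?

3

Sweep the timeline, counting +1 at each start and −1 at each end (ends before starts at a tie):
t=0 start J53 → 1
t=5 end J53 → 0
t=5 start J56 → 1
t=6 start J54 → 2
t=13 start J55 → 3
t=14 end J54 → 2
t=14 end J56 → 1
t=19 end J55 → 0
Peak is 3, at t=13 (J54, J55, J56).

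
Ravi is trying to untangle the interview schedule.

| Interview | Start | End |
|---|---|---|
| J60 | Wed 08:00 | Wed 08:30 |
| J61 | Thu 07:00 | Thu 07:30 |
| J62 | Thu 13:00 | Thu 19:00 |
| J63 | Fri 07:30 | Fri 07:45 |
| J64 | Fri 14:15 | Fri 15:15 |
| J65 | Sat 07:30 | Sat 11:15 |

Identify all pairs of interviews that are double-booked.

no overlapping pairs

Sorted by start: J60, J61, J62, J63, J64, J65.
J61 starts after J60 ends; J60 is clear from here.
J62 starts after J61 ends; J61 is clear from here.
J63 starts after J62 ends; J62 is clear from here.
J64 starts after J63 ends; J63 is clear from here.
J65 starts after J64 ends.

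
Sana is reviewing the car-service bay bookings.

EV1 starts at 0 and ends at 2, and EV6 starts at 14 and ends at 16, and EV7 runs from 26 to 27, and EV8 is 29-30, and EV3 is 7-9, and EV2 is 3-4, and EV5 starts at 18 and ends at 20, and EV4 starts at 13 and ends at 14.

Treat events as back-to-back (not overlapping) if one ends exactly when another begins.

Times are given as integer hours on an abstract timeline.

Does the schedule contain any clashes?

No

Two intervals overlap when each starts before the other ends.
Sorted by start: EV1, EV2, EV3, EV4, EV6, EV5, EV7, EV8.
EV2 starts after EV1 ends, so nothing later overlaps EV1 either.
EV3 starts after EV2 ends, so nothing later overlaps EV2 either.
EV4 starts after EV3 ends, so nothing later overlaps EV3 either.
EV6 starts exactly when EV4 ends (back-to-back, no overlap), so nothing later overlaps EV4 either.
EV5 starts after EV6 ends, so nothing later overlaps EV6 either.
EV7 starts after EV5 ends, so nothing later overlaps EV5 either.
EV8 starts after EV7 ends.
Every pair is clear; the schedule has no overlaps.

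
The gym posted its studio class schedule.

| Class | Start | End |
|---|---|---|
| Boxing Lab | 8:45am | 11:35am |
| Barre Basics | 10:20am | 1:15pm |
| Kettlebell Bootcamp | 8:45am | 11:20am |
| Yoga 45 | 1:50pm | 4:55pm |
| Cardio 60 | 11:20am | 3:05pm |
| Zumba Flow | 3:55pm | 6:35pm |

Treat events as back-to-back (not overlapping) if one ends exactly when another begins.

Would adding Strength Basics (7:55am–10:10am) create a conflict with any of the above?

Boxing Lab: starts 8:45am before Strength Basics ends 10:10am, and ends 11:35am after Strength Basics starts 7:55am → overlap.
Kettlebell Bootcamp: starts 8:45am before Strength Basics ends 10:10am, and ends 11:20am after Strength Basics starts 7:55am → overlap.
Barre Basics: starts 10:20am at or after Strength Basics ends 10:10am → clear.
Cardio 60: starts 11:20am at or after Strength Basics ends 10:10am → clear.
Yoga 45: starts 1:50pm at or after Strength Basics ends 10:10am → clear.
Zumba Flow: starts 3:55pm at or after Strength Basics ends 10:10am → clear.
Strength Basics overlaps Boxing Lab, Kettlebell Bootcamp.

Yes — it overlaps Boxing Lab, Kettlebell Bootcamp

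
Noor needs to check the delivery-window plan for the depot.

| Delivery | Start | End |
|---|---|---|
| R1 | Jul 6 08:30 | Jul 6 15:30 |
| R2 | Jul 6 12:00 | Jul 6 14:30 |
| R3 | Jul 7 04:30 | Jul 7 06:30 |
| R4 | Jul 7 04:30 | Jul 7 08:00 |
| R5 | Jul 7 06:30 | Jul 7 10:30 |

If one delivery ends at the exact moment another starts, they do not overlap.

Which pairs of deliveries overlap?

Sorted by start: R1, R2, R3, R4, R5.
R2 starts before R1 ends → R1 and R2 overlap.
R3 starts after R1 ends, so nothing later overlaps R1 either.
R3 starts after R2 ends, so nothing later overlaps R2 either.
R4 starts before R3 ends → R3 and R4 overlap.
R5 starts exactly when R3 ends (back-to-back, no overlap).
R5 starts before R4 ends → R4 and R5 overlap.

R1 & R2, R3 & R4, R4 & R5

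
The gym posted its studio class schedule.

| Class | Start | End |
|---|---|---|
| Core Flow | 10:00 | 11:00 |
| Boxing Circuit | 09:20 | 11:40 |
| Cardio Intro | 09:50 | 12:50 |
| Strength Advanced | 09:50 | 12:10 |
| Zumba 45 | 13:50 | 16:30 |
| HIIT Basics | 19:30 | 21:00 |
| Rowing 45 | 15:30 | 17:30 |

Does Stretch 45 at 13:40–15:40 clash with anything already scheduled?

Yes — it overlaps Rowing 45, Zumba 45

Boxing Circuit: ends 11:40 at or before Stretch 45 starts 13:40 → clear.
Cardio Intro: ends 12:50 at or before Stretch 45 starts 13:40 → clear.
Strength Advanced: ends 12:10 at or before Stretch 45 starts 13:40 → clear.
Core Flow: ends 11:00 at or before Stretch 45 starts 13:40 → clear.
Zumba 45: starts 13:50 before Stretch 45 ends 15:40, and ends 16:30 after Stretch 45 starts 13:40 → overlap.
Rowing 45: starts 15:30 before Stretch 45 ends 15:40, and ends 17:30 after Stretch 45 starts 13:40 → overlap.
HIIT Basics: starts 19:30 at or after Stretch 45 ends 15:40 → clear.
Stretch 45 overlaps Zumba 45, Rowing 45.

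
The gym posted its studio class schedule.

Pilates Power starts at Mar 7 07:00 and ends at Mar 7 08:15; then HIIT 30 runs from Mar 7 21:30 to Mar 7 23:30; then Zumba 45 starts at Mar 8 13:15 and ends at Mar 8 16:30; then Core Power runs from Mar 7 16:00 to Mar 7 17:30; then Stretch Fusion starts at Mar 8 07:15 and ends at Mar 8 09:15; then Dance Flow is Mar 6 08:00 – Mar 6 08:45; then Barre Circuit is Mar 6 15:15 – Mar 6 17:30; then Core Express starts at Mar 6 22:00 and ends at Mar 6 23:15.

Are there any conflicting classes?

Sorted by start: Dance Flow, Barre Circuit, Core Express, Pilates Power, Core Power, HIIT 30, Stretch Fusion, Zumba 45.
Barre Circuit starts after Dance Flow ends — done with Dance Flow.
Core Express starts after Barre Circuit ends — done with Barre Circuit.
Pilates Power starts after Core Express ends — done with Core Express.
Core Power starts after Pilates Power ends — done with Pilates Power.
HIIT 30 starts after Core Power ends — done with Core Power.
Stretch Fusion starts after HIIT 30 ends — done with HIIT 30.
Zumba 45 starts after Stretch Fusion ends.
Every pair is clear; the schedule has no overlaps.

No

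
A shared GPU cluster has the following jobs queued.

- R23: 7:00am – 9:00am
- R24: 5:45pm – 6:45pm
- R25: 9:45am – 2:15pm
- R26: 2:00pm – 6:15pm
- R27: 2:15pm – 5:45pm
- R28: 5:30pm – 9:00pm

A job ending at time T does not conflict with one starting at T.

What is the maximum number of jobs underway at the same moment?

3

Sort all start/end points and keep a running count:
7:00am start R23 → 1
9:00am end R23 → 0
9:45am start R25 → 1
2:00pm start R26 → 2
2:15pm end R25 → 1
2:15pm start R27 → 2
5:30pm start R28 → 3
5:45pm end R27 → 2
5:45pm start R24 → 3
6:15pm end R26 → 2
6:45pm end R24 → 1
9:00pm end R28 → 0
Peak is 3, at 5:30pm (R26, R27, R28).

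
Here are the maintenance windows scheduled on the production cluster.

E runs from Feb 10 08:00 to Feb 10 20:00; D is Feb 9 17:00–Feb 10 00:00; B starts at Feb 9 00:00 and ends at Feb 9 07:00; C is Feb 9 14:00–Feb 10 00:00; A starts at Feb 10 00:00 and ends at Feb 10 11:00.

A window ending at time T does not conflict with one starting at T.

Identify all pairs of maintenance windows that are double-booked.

A & E, C & D

Sorted by start: B, C, D, A, E.
C starts after B ends, so B has no further overlaps.
D starts before C ends → C and D overlap.
A starts exactly when C ends (back-to-back, no overlap), so C has no further overlaps.
A starts exactly when D ends (back-to-back, no overlap), so D has no further overlaps.
E starts before A ends → A and E overlap.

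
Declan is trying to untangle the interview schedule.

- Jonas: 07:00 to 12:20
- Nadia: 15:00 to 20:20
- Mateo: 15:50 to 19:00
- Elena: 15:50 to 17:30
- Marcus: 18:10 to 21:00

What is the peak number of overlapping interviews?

3

Sweep the timeline, counting +1 at each start and −1 at each end (ends before starts at a tie):
07:00 start Jonas → 1
12:20 end Jonas → 0
15:00 start Nadia → 1
15:50 start Elena → 2
15:50 start Mateo → 3
17:30 end Elena → 2
18:10 start Marcus → 3
19:00 end Mateo → 2
20:20 end Nadia → 1
21:00 end Marcus → 0
Peak is 3, at 15:50 (Elena, Mateo, Nadia).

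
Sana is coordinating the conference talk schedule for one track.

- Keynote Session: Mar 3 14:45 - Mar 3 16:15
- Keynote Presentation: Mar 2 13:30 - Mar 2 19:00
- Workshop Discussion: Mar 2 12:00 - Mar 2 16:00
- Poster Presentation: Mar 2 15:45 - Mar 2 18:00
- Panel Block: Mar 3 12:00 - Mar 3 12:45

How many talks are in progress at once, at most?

3

Sweep the timeline, counting +1 at each start and −1 at each end (ends before starts at a tie):
Mar 2 12:00 start Workshop Discussion → 1
Mar 2 13:30 start Keynote Presentation → 2
Mar 2 15:45 start Poster Presentation → 3
Mar 2 16:00 end Workshop Discussion → 2
Mar 2 18:00 end Poster Presentation → 1
Mar 2 19:00 end Keynote Presentation → 0
Mar 3 12:00 start Panel Block → 1
Mar 3 12:45 end Panel Block → 0
Mar 3 14:45 start Keynote Session → 1
Mar 3 16:15 end Keynote Session → 0
Peak is 3, at Mar 2 15:45 (Keynote Presentation, Poster Presentation, Workshop Discussion).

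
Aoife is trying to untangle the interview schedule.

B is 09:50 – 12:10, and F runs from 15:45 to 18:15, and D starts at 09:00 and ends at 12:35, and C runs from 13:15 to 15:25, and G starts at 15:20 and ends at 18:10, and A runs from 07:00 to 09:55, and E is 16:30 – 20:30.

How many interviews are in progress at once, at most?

Walk through starts and ends in time order (an end at T is processed before a start at T):
07:00 start A → 1
09:00 start D → 2
09:50 start B → 3
09:55 end A → 2
12:10 end B → 1
12:35 end D → 0
13:15 start C → 1
15:20 start G → 2
15:25 end C → 1
15:45 start F → 2
16:30 start E → 3
18:10 end G → 2
18:15 end F → 1
20:30 end E → 0
Peak is 3, at 09:50 (A, B, D).

3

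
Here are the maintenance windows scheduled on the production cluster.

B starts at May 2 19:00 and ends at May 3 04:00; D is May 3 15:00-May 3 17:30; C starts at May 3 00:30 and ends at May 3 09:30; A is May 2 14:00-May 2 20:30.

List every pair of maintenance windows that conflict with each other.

Sorted by start: A, B, C, D.
B starts before A ends → A and B overlap.
C starts after A ends, so A has no further overlaps.
C starts before B ends → B and C overlap.
D starts after B ends.
D starts after C ends.

A & B, B & C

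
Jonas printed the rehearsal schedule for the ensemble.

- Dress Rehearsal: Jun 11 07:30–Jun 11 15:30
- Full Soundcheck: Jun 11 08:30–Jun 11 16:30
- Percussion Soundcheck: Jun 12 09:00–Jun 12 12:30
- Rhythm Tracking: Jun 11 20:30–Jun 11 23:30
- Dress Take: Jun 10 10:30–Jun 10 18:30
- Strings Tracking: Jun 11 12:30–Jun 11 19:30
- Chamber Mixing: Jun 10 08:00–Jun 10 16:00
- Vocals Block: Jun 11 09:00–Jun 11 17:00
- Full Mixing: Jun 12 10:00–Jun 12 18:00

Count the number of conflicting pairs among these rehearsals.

Sorted by start: Chamber Mixing, Dress Take, Dress Rehearsal, Full Soundcheck, Vocals Block, Strings Tracking, Rhythm Tracking, Percussion Soundcheck, Full Mixing.
Dress Take starts before Chamber Mixing ends → Chamber Mixing and Dress Take overlap.
Dress Rehearsal starts after Chamber Mixing ends — done with Chamber Mixing.
Dress Rehearsal starts after Dress Take ends — done with Dress Take.
Full Soundcheck starts before Dress Rehearsal ends → Dress Rehearsal and Full Soundcheck overlap.
Vocals Block starts before Dress Rehearsal ends → Dress Rehearsal and Vocals Block overlap.
Strings Tracking starts before Dress Rehearsal ends → Dress Rehearsal and Strings Tracking overlap.
Rhythm Tracking starts after Dress Rehearsal ends — done with Dress Rehearsal.
Vocals Block starts before Full Soundcheck ends → Full Soundcheck and Vocals Block overlap.
Strings Tracking starts before Full Soundcheck ends → Full Soundcheck and Strings Tracking overlap.
Rhythm Tracking starts after Full Soundcheck ends — done with Full Soundcheck.
Strings Tracking starts before Vocals Block ends → Vocals Block and Strings Tracking overlap.
Rhythm Tracking starts after Vocals Block ends — done with Vocals Block.
Rhythm Tracking starts after Strings Tracking ends — done with Strings Tracking.
Percussion Soundcheck starts after Rhythm Tracking ends — done with Rhythm Tracking.
Full Mixing starts before Percussion Soundcheck ends → Percussion Soundcheck and Full Mixing overlap.
Overlapping pairs: Chamber Mixing & Dress Take, Dress Rehearsal & Full Soundcheck, Dress Rehearsal & Strings Tracking, Dress Rehearsal & Vocals Block, Full Mixing & Percussion Soundcheck, Full Soundcheck & Strings Tracking, Full Soundcheck & Vocals Block, Strings Tracking & Vocals Block — 8 in total.

8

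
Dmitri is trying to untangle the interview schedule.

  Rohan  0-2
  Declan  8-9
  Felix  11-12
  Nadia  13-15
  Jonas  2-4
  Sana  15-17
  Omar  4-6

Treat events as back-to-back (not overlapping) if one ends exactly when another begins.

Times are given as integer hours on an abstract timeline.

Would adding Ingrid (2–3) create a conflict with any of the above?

Rohan: ends 2 at or before Ingrid starts 2 → clear.
Jonas: starts 2 before Ingrid ends 3, and ends 4 after Ingrid starts 2 → overlap.
Omar: starts 4 at or after Ingrid ends 3 → clear.
Declan: starts 8 at or after Ingrid ends 3 → clear.
Felix: starts 11 at or after Ingrid ends 3 → clear.
Nadia: starts 13 at or after Ingrid ends 3 → clear.
Sana: starts 15 at or after Ingrid ends 3 → clear.
Ingrid overlaps Jonas.

Yes — it overlaps Jonas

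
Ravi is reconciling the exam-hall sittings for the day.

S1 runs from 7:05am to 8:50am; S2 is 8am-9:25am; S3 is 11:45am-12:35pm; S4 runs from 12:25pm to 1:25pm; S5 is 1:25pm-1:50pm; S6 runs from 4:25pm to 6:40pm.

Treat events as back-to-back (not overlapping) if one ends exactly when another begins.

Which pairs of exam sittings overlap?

Sorted by start: S1, S2, S3, S4, S5, S6.
S2 starts before S1 ends → S1 and S2 overlap.
S3 starts after S1 ends — done with S1.
S3 starts after S2 ends — done with S2.
S4 starts before S3 ends → S3 and S4 overlap.
S5 starts after S3 ends — done with S3.
S5 starts exactly when S4 ends (back-to-back, no overlap) — done with S4.
S6 starts after S5 ends.

S1 & S2, S3 & S4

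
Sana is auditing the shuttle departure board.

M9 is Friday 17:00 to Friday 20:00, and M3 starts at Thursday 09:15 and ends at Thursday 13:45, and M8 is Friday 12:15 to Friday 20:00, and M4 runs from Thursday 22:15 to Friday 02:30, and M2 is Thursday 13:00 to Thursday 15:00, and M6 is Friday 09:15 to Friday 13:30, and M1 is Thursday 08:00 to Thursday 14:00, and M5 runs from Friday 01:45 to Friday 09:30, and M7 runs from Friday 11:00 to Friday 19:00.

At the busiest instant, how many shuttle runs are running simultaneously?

Sort all start/end points and keep a running count:
Thursday 08:00 start M1 → 1
Thursday 09:15 start M3 → 2
Thursday 13:00 start M2 → 3
Thursday 13:45 end M3 → 2
Thursday 14:00 end M1 → 1
Thursday 15:00 end M2 → 0
Thursday 22:15 start M4 → 1
Friday 01:45 start M5 → 2
Friday 02:30 end M4 → 1
Friday 09:15 start M6 → 2
Friday 09:30 end M5 → 1
Friday 11:00 start M7 → 2
Friday 12:15 start M8 → 3
Friday 13:30 end M6 → 2
Friday 17:00 start M9 → 3
Friday 19:00 end M7 → 2
Friday 20:00 end M8 → 1
Friday 20:00 end M9 → 0
Peak is 3, at Thursday 13:00 (M1, M2, M3).

3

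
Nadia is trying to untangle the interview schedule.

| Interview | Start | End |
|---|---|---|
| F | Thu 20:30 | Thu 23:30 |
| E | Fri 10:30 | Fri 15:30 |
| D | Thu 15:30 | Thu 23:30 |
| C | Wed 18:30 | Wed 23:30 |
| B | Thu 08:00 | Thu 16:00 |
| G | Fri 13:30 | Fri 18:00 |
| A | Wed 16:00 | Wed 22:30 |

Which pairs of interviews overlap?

A & C, B & D, D & F, E & G

Check each pair: they overlap iff neither finishes before the other starts.
Sorted by start: A, C, B, D, F, E, G.
C starts before A ends → A and C overlap.
B starts after A ends, so nothing later overlaps A either.
B starts after C ends, so nothing later overlaps C either.
D starts before B ends → B and D overlap.
F starts after B ends, so nothing later overlaps B either.
F starts before D ends → D and F overlap.
E starts after D ends, so nothing later overlaps D either.
E starts after F ends, so nothing later overlaps F either.
G starts before E ends → E and G overlap.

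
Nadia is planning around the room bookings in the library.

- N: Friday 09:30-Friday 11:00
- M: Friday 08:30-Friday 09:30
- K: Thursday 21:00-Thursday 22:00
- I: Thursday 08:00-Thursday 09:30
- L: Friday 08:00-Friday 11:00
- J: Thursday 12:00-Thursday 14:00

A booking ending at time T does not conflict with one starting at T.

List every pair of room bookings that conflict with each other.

L & M, L & N

Sorted by start: I, J, K, L, M, N.
J starts after I ends, so nothing later overlaps I either.
K starts after J ends, so nothing later overlaps J either.
L starts after K ends, so nothing later overlaps K either.
M starts before L ends → L and M overlap.
N starts before L ends → L and N overlap.
N starts exactly when M ends (back-to-back, no overlap).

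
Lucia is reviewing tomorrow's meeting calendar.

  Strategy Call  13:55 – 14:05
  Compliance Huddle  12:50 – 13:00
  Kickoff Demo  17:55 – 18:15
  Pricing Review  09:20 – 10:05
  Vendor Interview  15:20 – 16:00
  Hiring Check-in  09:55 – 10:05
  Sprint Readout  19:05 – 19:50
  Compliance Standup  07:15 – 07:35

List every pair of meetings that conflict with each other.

Sorted by start: Compliance Standup, Pricing Review, Hiring Check-in, Compliance Huddle, Strategy Call, Vendor Interview, Kickoff Demo, Sprint Readout.
Pricing Review starts after Compliance Standup ends, so Compliance Standup has no further overlaps.
Hiring Check-in starts before Pricing Review ends → Pricing Review and Hiring Check-in overlap.
Compliance Huddle starts after Pricing Review ends, so Pricing Review has no further overlaps.
Compliance Huddle starts after Hiring Check-in ends, so Hiring Check-in has no further overlaps.
Strategy Call starts after Compliance Huddle ends, so Compliance Huddle has no further overlaps.
Vendor Interview starts after Strategy Call ends, so Strategy Call has no further overlaps.
Kickoff Demo starts after Vendor Interview ends, so Vendor Interview has no further overlaps.
Sprint Readout starts after Kickoff Demo ends.

Hiring Check-in & Pricing Review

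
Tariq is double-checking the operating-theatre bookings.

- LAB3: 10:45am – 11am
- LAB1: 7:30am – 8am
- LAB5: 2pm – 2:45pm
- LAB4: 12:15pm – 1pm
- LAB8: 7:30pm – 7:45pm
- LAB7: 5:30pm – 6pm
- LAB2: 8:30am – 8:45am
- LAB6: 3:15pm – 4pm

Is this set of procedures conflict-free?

Yes

Sorted by start: LAB1, LAB2, LAB3, LAB4, LAB5, LAB6, LAB7, LAB8.
LAB2 starts after LAB1 ends, so nothing later overlaps LAB1 either.
LAB3 starts after LAB2 ends, so nothing later overlaps LAB2 either.
LAB4 starts after LAB3 ends, so nothing later overlaps LAB3 either.
LAB5 starts after LAB4 ends, so nothing later overlaps LAB4 either.
LAB6 starts after LAB5 ends, so nothing later overlaps LAB5 either.
LAB7 starts after LAB6 ends, so nothing later overlaps LAB6 either.
LAB8 starts after LAB7 ends.
Every pair is clear; the schedule has no overlaps.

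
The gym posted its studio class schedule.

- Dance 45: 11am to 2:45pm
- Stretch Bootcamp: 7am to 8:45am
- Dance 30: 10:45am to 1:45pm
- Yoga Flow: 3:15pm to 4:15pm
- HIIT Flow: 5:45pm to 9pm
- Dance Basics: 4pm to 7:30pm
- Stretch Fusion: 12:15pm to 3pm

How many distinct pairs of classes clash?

Sorted by start: Stretch Bootcamp, Dance 30, Dance 45, Stretch Fusion, Yoga Flow, Dance Basics, HIIT Flow.
Dance 30 starts after Stretch Bootcamp ends, so Stretch Bootcamp has no further overlaps.
Dance 45 starts before Dance 30 ends → Dance 30 and Dance 45 overlap.
Stretch Fusion starts before Dance 30 ends → Dance 30 and Stretch Fusion overlap.
Yoga Flow starts after Dance 30 ends, so Dance 30 has no further overlaps.
Stretch Fusion starts before Dance 45 ends → Dance 45 and Stretch Fusion overlap.
Yoga Flow starts after Dance 45 ends, so Dance 45 has no further overlaps.
Yoga Flow starts after Stretch Fusion ends, so Stretch Fusion has no further overlaps.
Dance Basics starts before Yoga Flow ends → Yoga Flow and Dance Basics overlap.
HIIT Flow starts after Yoga Flow ends.
HIIT Flow starts before Dance Basics ends → Dance Basics and HIIT Flow overlap.
Overlapping pairs: Dance 30 & Dance 45, Dance 30 & Stretch Fusion, Dance 45 & Stretch Fusion, Dance Basics & HIIT Flow, Dance Basics & Yoga Flow — 5 in total.

5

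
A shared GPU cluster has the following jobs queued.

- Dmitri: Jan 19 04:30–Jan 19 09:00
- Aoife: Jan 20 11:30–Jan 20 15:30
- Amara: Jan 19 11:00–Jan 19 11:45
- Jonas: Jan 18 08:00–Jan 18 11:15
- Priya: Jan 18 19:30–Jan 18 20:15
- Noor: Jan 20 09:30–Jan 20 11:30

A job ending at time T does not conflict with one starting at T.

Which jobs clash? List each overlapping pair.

no conflicts

Sorted by start: Jonas, Priya, Dmitri, Amara, Noor, Aoife.
Priya starts after Jonas ends; Jonas is clear from here.
Dmitri starts after Priya ends; Priya is clear from here.
Amara starts after Dmitri ends; Dmitri is clear from here.
Noor starts after Amara ends; Amara is clear from here.
Aoife starts exactly when Noor ends (back-to-back, no overlap).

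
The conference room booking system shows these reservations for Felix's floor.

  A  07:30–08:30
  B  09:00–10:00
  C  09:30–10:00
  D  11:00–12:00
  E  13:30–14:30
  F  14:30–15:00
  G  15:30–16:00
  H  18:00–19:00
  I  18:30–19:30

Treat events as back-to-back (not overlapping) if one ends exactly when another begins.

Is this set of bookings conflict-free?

No

Sorted by start: A, B, C, D, E, F, G, H, I.
B starts after A ends, so nothing later overlaps A either.
C starts before B ends → B and C overlap.
That's a conflict, so the schedule is not conflict-free.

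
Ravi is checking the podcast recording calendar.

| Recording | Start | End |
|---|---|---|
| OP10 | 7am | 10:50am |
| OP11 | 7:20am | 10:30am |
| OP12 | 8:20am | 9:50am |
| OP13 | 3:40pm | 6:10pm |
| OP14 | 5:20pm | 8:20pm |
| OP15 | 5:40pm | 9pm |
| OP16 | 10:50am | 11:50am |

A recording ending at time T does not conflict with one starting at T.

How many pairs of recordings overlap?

6

Check each pair: they overlap iff neither finishes before the other starts.
Sorted by start: OP10, OP11, OP12, OP16, OP13, OP14, OP15.
OP11 starts before OP10 ends → OP10 and OP11 overlap.
OP12 starts before OP10 ends → OP10 and OP12 overlap.
OP16 starts exactly when OP10 ends (back-to-back, no overlap), so nothing later overlaps OP10 either.
OP12 starts before OP11 ends → OP11 and OP12 overlap.
OP16 starts after OP11 ends, so nothing later overlaps OP11 either.
OP16 starts after OP12 ends, so nothing later overlaps OP12 either.
OP13 starts after OP16 ends, so nothing later overlaps OP16 either.
OP14 starts before OP13 ends → OP13 and OP14 overlap.
OP15 starts before OP13 ends → OP13 and OP15 overlap.
OP15 starts before OP14 ends → OP14 and OP15 overlap.
Overlapping pairs: OP10 & OP11, OP10 & OP12, OP11 & OP12, OP13 & OP14, OP13 & OP15, OP14 & OP15 — 6 in total.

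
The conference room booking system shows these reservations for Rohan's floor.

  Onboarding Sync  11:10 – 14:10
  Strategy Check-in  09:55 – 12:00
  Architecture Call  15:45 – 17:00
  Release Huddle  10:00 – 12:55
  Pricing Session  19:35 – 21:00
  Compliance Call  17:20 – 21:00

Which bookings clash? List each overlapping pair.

Compliance Call & Pricing Session, Onboarding Sync & Release Huddle, Onboarding Sync & Strategy Check-in, Release Huddle & Strategy Check-in

Two intervals overlap when each starts before the other ends.
Sorted by start: Strategy Check-in, Release Huddle, Onboarding Sync, Architecture Call, Compliance Call, Pricing Session.
Release Huddle starts before Strategy Check-in ends → Strategy Check-in and Release Huddle overlap.
Onboarding Sync starts before Strategy Check-in ends → Strategy Check-in and Onboarding Sync overlap.
Architecture Call starts after Strategy Check-in ends — done with Strategy Check-in.
Onboarding Sync starts before Release Huddle ends → Release Huddle and Onboarding Sync overlap.
Architecture Call starts after Release Huddle ends — done with Release Huddle.
Architecture Call starts after Onboarding Sync ends — done with Onboarding Sync.
Compliance Call starts after Architecture Call ends — done with Architecture Call.
Pricing Session starts before Compliance Call ends → Compliance Call and Pricing Session overlap.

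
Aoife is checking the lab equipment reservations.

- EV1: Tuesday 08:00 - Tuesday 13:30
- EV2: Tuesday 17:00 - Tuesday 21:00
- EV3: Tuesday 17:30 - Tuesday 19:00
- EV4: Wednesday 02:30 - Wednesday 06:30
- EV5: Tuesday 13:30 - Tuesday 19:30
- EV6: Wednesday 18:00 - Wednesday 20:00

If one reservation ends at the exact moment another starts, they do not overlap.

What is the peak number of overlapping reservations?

3

Sweep the timeline, counting +1 at each start and −1 at each end (ends before starts at a tie):
Tuesday 08:00 start EV1 → 1
Tuesday 13:30 end EV1 → 0
Tuesday 13:30 start EV5 → 1
Tuesday 17:00 start EV2 → 2
Tuesday 17:30 start EV3 → 3
Tuesday 19:00 end EV3 → 2
Tuesday 19:30 end EV5 → 1
Tuesday 21:00 end EV2 → 0
Wednesday 02:30 start EV4 → 1
Wednesday 06:30 end EV4 → 0
Wednesday 18:00 start EV6 → 1
Wednesday 20:00 end EV6 → 0
Peak is 3, at Tuesday 17:30 (EV2, EV3, EV5).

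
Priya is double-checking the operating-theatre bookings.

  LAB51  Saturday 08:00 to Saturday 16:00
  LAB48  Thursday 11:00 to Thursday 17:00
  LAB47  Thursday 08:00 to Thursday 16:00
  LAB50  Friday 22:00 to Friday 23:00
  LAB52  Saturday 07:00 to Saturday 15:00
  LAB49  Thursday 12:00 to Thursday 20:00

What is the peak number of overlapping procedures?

3

Walk through starts and ends in time order (an end at T is processed before a start at T):
Thursday 08:00 start LAB47 → 1
Thursday 11:00 start LAB48 → 2
Thursday 12:00 start LAB49 → 3
Thursday 16:00 end LAB47 → 2
Thursday 17:00 end LAB48 → 1
Thursday 20:00 end LAB49 → 0
Friday 22:00 start LAB50 → 1
Friday 23:00 end LAB50 → 0
Saturday 07:00 start LAB52 → 1
Saturday 08:00 start LAB51 → 2
Saturday 15:00 end LAB52 → 1
Saturday 16:00 end LAB51 → 0
Peak is 3, at Thursday 12:00 (LAB47, LAB48, LAB49).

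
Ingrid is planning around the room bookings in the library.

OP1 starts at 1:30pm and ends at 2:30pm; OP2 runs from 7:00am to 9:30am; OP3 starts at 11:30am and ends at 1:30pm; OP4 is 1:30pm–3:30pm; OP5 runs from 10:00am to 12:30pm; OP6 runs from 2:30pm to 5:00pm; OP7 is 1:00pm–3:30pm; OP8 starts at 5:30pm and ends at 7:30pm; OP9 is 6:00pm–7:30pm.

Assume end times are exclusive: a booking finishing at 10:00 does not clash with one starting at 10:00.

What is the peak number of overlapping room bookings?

Sweep the timeline, counting +1 at each start and −1 at each end (ends before starts at a tie):
7:00am start OP2 → 1
9:30am end OP2 → 0
10:00am start OP5 → 1
11:30am start OP3 → 2
12:30pm end OP5 → 1
1:00pm start OP7 → 2
1:30pm end OP3 → 1
1:30pm start OP1 → 2
1:30pm start OP4 → 3
2:30pm end OP1 → 2
2:30pm start OP6 → 3
3:30pm end OP4 → 2
3:30pm end OP7 → 1
5:00pm end OP6 → 0
5:30pm start OP8 → 1
6:00pm start OP9 → 2
7:30pm end OP8 → 1
7:30pm end OP9 → 0
Peak is 3, at 1:30pm (OP1, OP4, OP7).

3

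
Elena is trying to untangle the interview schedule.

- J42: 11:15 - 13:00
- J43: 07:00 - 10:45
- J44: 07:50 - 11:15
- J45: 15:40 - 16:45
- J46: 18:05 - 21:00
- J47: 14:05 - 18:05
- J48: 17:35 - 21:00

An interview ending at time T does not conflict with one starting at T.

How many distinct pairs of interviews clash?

4

Sorted by start: J43, J44, J42, J47, J45, J48, J46.
J44 starts before J43 ends → J43 and J44 overlap.
J42 starts after J43 ends, so nothing later overlaps J43 either.
J42 starts exactly when J44 ends (back-to-back, no overlap), so nothing later overlaps J44 either.
J47 starts after J42 ends, so nothing later overlaps J42 either.
J45 starts before J47 ends → J47 and J45 overlap.
J48 starts before J47 ends → J47 and J48 overlap.
J46 starts exactly when J47 ends (back-to-back, no overlap).
J48 starts after J45 ends, so nothing later overlaps J45 either.
J46 starts before J48 ends → J48 and J46 overlap.
Overlapping pairs: J43 & J44, J45 & J47, J46 & J48, J47 & J48 — 4 in total.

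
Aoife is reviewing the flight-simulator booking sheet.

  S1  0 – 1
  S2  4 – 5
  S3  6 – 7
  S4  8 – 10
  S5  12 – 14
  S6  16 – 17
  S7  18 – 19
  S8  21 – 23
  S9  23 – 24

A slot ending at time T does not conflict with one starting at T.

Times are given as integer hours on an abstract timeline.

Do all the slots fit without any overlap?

Yes

Sorted by start: S1, S2, S3, S4, S5, S6, S7, S8, S9.
S2 starts after S1 ends, so nothing later overlaps S1 either.
S3 starts after S2 ends, so nothing later overlaps S2 either.
S4 starts after S3 ends, so nothing later overlaps S3 either.
S5 starts after S4 ends, so nothing later overlaps S4 either.
S6 starts after S5 ends, so nothing later overlaps S5 either.
S7 starts after S6 ends, so nothing later overlaps S6 either.
S8 starts after S7 ends, so nothing later overlaps S7 either.
S9 starts exactly when S8 ends (back-to-back, no overlap).
Every pair is clear; the schedule has no overlaps.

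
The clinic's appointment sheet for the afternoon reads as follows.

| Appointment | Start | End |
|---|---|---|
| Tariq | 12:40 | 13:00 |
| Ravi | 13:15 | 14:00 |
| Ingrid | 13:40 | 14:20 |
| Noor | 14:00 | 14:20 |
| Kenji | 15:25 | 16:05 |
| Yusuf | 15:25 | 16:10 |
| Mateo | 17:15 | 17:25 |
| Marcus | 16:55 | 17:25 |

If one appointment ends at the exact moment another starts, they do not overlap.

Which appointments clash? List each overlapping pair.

Sorted by start: Tariq, Ravi, Ingrid, Noor, Kenji, Yusuf, Marcus, Mateo.
Ravi starts after Tariq ends; Tariq is clear from here.
Ingrid starts before Ravi ends → Ravi and Ingrid overlap.
Noor starts exactly when Ravi ends (back-to-back, no overlap); Ravi is clear from here.
Noor starts before Ingrid ends → Ingrid and Noor overlap.
Kenji starts after Ingrid ends; Ingrid is clear from here.
Kenji starts after Noor ends; Noor is clear from here.
Yusuf starts before Kenji ends → Kenji and Yusuf overlap.
Marcus starts after Kenji ends; Kenji is clear from here.
Marcus starts after Yusuf ends; Yusuf is clear from here.
Mateo starts before Marcus ends → Marcus and Mateo overlap.

Ingrid & Noor, Ingrid & Ravi, Kenji & Yusuf, Marcus & Mateo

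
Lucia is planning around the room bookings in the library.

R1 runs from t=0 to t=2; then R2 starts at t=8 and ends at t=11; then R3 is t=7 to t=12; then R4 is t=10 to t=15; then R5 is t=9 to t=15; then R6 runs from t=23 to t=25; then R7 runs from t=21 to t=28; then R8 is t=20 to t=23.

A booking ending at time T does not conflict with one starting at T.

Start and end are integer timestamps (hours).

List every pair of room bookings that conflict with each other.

R2 & R3, R2 & R4, R2 & R5, R3 & R4, R3 & R5, R4 & R5, R6 & R7, R7 & R8

Sorted by start: R1, R3, R2, R5, R4, R8, R7, R6.
R3 starts after R1 ends, so R1 has no further overlaps.
R2 starts before R3 ends → R3 and R2 overlap.
R5 starts before R3 ends → R3 and R5 overlap.
R4 starts before R3 ends → R3 and R4 overlap.
R8 starts after R3 ends, so R3 has no further overlaps.
R5 starts before R2 ends → R2 and R5 overlap.
R4 starts before R2 ends → R2 and R4 overlap.
R8 starts after R2 ends, so R2 has no further overlaps.
R4 starts before R5 ends → R5 and R4 overlap.
R8 starts after R5 ends, so R5 has no further overlaps.
R8 starts after R4 ends, so R4 has no further overlaps.
R7 starts before R8 ends → R8 and R7 overlap.
R6 starts exactly when R8 ends (back-to-back, no overlap).
R6 starts before R7 ends → R7 and R6 overlap.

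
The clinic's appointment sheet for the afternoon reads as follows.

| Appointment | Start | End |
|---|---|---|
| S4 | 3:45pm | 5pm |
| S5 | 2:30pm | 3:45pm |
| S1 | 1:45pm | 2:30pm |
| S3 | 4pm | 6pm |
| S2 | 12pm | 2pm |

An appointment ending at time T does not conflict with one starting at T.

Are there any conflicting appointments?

Sorted by start: S2, S1, S5, S4, S3.
S1 starts before S2 ends → S2 and S1 overlap.
That's a conflict, so the schedule is not conflict-free.

Yes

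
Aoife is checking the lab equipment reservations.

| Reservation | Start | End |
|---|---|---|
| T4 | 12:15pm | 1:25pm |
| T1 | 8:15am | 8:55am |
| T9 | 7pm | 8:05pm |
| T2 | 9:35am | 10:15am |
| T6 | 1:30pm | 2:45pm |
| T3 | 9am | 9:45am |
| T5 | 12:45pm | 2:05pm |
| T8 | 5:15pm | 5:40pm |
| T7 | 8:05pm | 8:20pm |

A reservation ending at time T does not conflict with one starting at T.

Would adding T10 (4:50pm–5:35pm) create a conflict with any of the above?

T1: ends 8:55am at or before T10 starts 4:50pm → clear.
T3: ends 9:45am at or before T10 starts 4:50pm → clear.
T2: ends 10:15am at or before T10 starts 4:50pm → clear.
T4: ends 1:25pm at or before T10 starts 4:50pm → clear.
T5: ends 2:05pm at or before T10 starts 4:50pm → clear.
T6: ends 2:45pm at or before T10 starts 4:50pm → clear.
T8: starts 5:15pm before T10 ends 5:35pm, and ends 5:40pm after T10 starts 4:50pm → overlap.
T9: starts 7pm at or after T10 ends 5:35pm → clear.
T7: starts 8:05pm at or after T10 ends 5:35pm → clear.
T10 overlaps T8.

Yes — it overlaps T8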